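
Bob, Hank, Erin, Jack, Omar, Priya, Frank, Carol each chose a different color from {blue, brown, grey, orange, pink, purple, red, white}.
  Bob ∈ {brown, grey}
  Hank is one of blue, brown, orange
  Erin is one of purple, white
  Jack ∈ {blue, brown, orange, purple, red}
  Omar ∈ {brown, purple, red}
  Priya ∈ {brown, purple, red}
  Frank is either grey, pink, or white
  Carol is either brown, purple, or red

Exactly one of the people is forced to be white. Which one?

Erin

The 8 variables together cover exactly {blue, brown, grey, orange, pink, purple, red, white} — 8 values for 8 variables — and pink appears only in Frank's list, so Frank = pink.
Among the 7 still-open variables, grey fits only Bob (and all 7 values in {blue, brown, grey, orange, purple, red, white} must be used), so Bob = grey.
The 6 still-open variables draw from only 6 values {blue, brown, orange, purple, red, white}, so each is used; only Erin can be white, hence Erin = white.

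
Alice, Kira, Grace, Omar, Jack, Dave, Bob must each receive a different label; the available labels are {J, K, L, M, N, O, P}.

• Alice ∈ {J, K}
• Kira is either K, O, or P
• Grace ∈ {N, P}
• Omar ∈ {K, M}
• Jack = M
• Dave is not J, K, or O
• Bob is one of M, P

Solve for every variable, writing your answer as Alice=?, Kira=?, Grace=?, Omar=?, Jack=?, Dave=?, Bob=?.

Alice=J, Kira=O, Grace=N, Omar=K, Jack=M, Dave=L, Bob=P

Jack must be M (only option left). Remove M from Omar, Dave, Bob.
That leaves Bob = P. Remove P from Kira, Grace, Dave.
That leaves Grace = N. Remove N from Dave.
Omar has just one choice, so Omar = K. So Alice, Kira can't be K.
Dave must be L (only option left).
Alice must be J (only option left).
That leaves Kira = O.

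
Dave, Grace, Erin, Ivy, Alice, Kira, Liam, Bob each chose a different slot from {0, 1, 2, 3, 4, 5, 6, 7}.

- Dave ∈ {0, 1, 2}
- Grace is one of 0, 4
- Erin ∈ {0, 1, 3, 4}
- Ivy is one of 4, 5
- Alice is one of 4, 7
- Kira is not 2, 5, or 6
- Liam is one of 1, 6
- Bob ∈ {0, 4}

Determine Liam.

Among the 8 variables, 2 fits only Dave (and all 8 values in {0, 1, 2, 3, 4, 5, 6, 7} must be used), so Dave = 2.
The 7 still-open variables together cover exactly {0, 1, 3, 4, 5, 6, 7} — 7 values for 7 variables — and 5 appears only in Ivy's list, so Ivy = 5.
The 6 still-open variables together cover exactly {0, 1, 3, 4, 6, 7} — 6 values for 6 variables — and 6 appears only in Liam's list, so Liam = 6.

6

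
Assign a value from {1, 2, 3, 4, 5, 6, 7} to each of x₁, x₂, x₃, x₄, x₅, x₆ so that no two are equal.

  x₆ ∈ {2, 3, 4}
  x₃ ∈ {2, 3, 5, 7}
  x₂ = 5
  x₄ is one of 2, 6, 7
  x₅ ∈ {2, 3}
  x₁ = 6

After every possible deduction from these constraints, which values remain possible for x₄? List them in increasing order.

2, 7

x₁'s domain is down to {6}, so x₁ = 6. Eliminate 6 elsewhere: x₄.
x₂ must be 5 (only option left). Strike 5 from x₃.
Among the 4 still-open variables, 4 fits only x₆ (and all 4 values in {2, 3, 4, 7} must be used), so x₆ = 4.
No further eliminations apply; x₄ can still be any of 2, 7.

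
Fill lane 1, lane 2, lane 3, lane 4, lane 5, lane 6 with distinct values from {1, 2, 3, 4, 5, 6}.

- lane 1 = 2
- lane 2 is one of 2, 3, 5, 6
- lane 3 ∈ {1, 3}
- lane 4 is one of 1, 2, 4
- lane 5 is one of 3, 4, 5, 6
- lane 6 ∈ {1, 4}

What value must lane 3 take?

lane 1 must be 2 (only option left). Remove 2 from lane 2, lane 4.
The 2 variables lane 4 and lane 6 are confined to {1, 4}, which locks those values in; drop them from lane 3, lane 5.
So lane 3 = 3.

3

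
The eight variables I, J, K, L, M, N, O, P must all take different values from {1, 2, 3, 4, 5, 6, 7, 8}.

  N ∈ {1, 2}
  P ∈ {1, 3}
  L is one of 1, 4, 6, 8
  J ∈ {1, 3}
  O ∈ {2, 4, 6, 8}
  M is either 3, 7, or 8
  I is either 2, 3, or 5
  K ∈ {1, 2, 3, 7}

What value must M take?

Among the 8 variables, 5 fits only I (and all 8 values in {1, 2, 3, 4, 5, 6, 7, 8} must be used), so I = 5.
The 2 variables J and P are confined to {1, 3}, which locks those values in; drop them from K, L, M, N.
N has just one choice, so N = 2. Remove 2 from K, O.
K's domain is down to {7}, so K = 7. So M can't be 7.
So M = 8.

8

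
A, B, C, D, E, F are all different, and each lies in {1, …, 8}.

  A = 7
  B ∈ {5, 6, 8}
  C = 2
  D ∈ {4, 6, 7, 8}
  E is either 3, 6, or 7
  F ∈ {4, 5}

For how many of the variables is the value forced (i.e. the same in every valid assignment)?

2

A has just one choice, so A = 7. Remove 7 from D, E.
C must be 2 (only option left).
Determined: A=7, C=2. The other variables each still have more than one consistent value. That makes 2.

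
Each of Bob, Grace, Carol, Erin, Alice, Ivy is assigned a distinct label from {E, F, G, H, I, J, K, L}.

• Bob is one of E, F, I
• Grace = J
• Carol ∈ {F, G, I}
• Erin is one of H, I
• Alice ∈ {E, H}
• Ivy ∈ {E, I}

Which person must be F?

Bob

Grace's domain is down to {J}, so Grace = J.
The 5 still-open variables together cover exactly {E, F, G, H, I} — 5 values for 5 variables — and G appears only in Carol's list, so Carol = G.
The 4 still-open variables together cover exactly {E, F, H, I} — 4 values for 4 variables — and F appears only in Bob's list, so Bob = F.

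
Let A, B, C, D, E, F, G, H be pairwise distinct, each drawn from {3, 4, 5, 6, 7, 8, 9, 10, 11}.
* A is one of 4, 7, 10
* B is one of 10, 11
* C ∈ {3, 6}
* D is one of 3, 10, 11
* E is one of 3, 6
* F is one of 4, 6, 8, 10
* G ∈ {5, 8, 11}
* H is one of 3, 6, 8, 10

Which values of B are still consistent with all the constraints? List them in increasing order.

Among the 8 variables, 5 fits only G (and all 8 values in {3, 4, 5, 6, 7, 8, 10, 11} must be used), so G = 5.
Among the 7 still-open variables, 7 fits only A (and all 7 values in {3, 4, 6, 7, 8, 10, 11} must be used), so A = 7.
The 6 still-open variables together cover exactly {3, 4, 6, 8, 10, 11} — 6 values for 6 variables — and 4 appears only in F's list, so F = 4.
Among the 5 still-open variables, 8 fits only H (and all 5 values in {3, 6, 8, 10, 11} must be used), so H = 8.
C and E share exactly the 2 values {3, 6}; by pigeonhole those values go to them, so strike 3, 6 from D.
No further eliminations apply; B can still be any of 10, 11.

10, 11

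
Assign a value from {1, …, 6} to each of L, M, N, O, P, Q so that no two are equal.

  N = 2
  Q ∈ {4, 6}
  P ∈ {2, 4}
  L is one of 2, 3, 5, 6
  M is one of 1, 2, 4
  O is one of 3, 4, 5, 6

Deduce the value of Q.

N must be 2 (only option left). Eliminate 2 elsewhere: L, M, P.
That leaves P = 4. So M, O, Q can't be 4.
So Q = 6.

6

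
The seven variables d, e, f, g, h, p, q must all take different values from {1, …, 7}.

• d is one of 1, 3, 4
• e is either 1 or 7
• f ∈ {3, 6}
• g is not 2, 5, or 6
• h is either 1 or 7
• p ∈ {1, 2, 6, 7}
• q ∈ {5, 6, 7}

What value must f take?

Among the 7 variables, 2 fits only p (and all 7 values in {1, 2, 3, 4, 5, 6, 7} must be used), so p = 2.
The 6 still-open variables draw from only 6 values {1, 3, 4, 5, 6, 7}, so each is used; only q can be 5, hence q = 5.
The 5 still-open variables together cover exactly {1, 3, 4, 6, 7} — 5 values for 5 variables — and 6 appears only in f's list, so f = 6.

6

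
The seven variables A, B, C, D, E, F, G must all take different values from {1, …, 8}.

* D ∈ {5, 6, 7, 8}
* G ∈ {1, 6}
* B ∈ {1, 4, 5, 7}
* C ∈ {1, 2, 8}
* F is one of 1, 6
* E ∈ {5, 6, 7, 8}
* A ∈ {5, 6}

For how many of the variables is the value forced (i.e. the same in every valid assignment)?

Among the 7 variables, 2 fits only C (and all 7 values in {1, 2, 4, 5, 6, 7, 8} must be used), so C = 2.
The 6 still-open variables draw from only 6 values {1, 4, 5, 6, 7, 8}, so each is used; only B can be 4, hence B = 4.
F and G between them cover only {1, 6} — a naked pair. Remove those values from A, D, E.
A must be 5 (only option left). So D, E can't be 5.
Determined: A=5, B=4, C=2. The other variables each still have more than one consistent value. That makes 3.

3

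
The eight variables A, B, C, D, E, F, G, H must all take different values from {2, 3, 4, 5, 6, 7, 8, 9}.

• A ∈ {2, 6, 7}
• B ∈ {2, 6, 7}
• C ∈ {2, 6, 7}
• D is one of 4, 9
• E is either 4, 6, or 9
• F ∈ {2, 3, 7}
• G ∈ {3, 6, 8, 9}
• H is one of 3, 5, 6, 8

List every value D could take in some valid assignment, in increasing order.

Among the 8 variables, 5 fits only H (and all 8 values in {2, 3, 4, 5, 6, 7, 8, 9} must be used), so H = 5.
Among the 7 still-open variables, 8 fits only G (and all 7 values in {2, 3, 4, 6, 7, 8, 9} must be used), so G = 8.
Among the 6 still-open variables, 3 fits only F (and all 6 values in {2, 3, 4, 6, 7, 9} must be used), so F = 3.
A, B, C share exactly the 3 values {2, 6, 7}; by pigeonhole those values go to them, so strike 2, 6, 7 from E.
No further eliminations apply; D can still be any of 4, 9.

4, 9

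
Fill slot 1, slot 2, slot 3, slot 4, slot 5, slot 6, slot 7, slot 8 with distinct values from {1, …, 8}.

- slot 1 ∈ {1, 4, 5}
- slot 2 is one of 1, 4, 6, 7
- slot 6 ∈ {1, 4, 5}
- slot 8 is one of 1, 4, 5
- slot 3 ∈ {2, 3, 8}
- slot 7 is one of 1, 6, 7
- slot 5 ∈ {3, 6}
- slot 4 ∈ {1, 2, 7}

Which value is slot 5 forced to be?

3

The 8 variables together cover exactly {1, 2, 3, 4, 5, 6, 7, 8} — 8 values for 8 variables — and 8 appears only in slot 3's list, so slot 3 = 8.
The 7 still-open variables together cover exactly {1, 2, 3, 4, 5, 6, 7} — 7 values for 7 variables — and 2 appears only in slot 4's list, so slot 4 = 2.
The 6 still-open variables together cover exactly {1, 3, 4, 5, 6, 7} — 6 values for 6 variables — and 3 appears only in slot 5's list, so slot 5 = 3.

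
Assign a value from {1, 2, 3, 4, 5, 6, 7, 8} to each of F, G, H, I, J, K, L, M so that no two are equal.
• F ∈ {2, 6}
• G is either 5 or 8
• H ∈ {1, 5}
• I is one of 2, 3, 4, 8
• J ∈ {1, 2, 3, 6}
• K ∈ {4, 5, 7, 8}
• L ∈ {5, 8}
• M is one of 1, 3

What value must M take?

The 8 variables draw from only 8 values {1, 2, 3, 4, 5, 6, 7, 8}, so each is used; only K can be 7, hence K = 7.
The 7 still-open variables draw from only 7 values {1, 2, 3, 4, 5, 6, 8}, so each is used; only I can be 4, hence I = 4.
G and L share exactly the 2 values {5, 8}; by pigeonhole those values go to them, so strike 5, 8 from H.
H's domain is down to {1}, so H = 1. Eliminate 1 elsewhere: J, M.
So M = 3.

3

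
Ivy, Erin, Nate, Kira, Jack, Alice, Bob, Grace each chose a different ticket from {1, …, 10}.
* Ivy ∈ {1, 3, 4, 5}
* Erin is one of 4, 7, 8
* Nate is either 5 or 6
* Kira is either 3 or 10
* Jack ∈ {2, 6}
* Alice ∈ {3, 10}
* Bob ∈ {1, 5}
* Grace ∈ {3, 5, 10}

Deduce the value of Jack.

2

Kira and Alice between them cover only {3, 10} — a naked pair. Remove those values from Ivy, Grace.
Grace must be 5 (only option left). So Ivy, Nate, Bob can't be 5.
Nate must be 6 (only option left). Remove 6 from Jack.
So Jack = 2.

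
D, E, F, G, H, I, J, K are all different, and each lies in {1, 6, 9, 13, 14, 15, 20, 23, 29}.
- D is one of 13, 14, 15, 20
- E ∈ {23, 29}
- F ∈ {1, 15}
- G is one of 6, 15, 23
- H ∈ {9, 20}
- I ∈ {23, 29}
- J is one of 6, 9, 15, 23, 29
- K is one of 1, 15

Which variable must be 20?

The 2 variables E and I are confined to {23, 29}, which locks those values in; drop them from G, J.
F and K share exactly the 2 values {1, 15}; by pigeonhole those values go to them, so strike 1, 15 from D, G, J.
G must be 6 (only option left). Strike 6 from J.
J has just one choice, so J = 9. Remove 9 from H.
So 20 goes to H.

H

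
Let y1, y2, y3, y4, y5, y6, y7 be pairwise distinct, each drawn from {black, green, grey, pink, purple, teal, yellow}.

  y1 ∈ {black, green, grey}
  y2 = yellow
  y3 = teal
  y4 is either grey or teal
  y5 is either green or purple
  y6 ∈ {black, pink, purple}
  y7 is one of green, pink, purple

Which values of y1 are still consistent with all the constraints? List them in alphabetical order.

black, green

y2's domain is down to {yellow}, so y2 = yellow.
That leaves y3 = teal. Strike teal from y4.
y4's domain is down to {grey}, so y4 = grey. Eliminate grey elsewhere: y1.
No further eliminations apply; y1 can still be any of black, green.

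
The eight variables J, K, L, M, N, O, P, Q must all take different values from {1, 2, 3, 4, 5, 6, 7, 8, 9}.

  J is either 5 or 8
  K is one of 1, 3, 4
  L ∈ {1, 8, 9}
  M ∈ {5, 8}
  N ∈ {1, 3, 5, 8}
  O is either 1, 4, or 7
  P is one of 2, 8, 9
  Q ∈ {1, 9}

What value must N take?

The 8 variables draw from only 8 values {1, 2, 3, 4, 5, 7, 8, 9}, so each is used; only P can be 2, hence P = 2.
Among the 7 still-open variables, 7 fits only O (and all 7 values in {1, 3, 4, 5, 7, 8, 9} must be used), so O = 7.
The 6 still-open variables together cover exactly {1, 3, 4, 5, 8, 9} — 6 values for 6 variables — and 4 appears only in K's list, so K = 4.
The 5 still-open variables together cover exactly {1, 3, 5, 8, 9} — 5 values for 5 variables — and 3 appears only in N's list, so N = 3.

3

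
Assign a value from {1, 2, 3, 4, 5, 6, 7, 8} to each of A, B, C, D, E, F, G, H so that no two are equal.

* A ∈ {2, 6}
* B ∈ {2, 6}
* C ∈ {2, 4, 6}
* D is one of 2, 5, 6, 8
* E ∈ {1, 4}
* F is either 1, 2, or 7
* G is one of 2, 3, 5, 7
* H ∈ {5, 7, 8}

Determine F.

7

Among the 8 variables, 3 fits only G (and all 8 values in {1, 2, 3, 4, 5, 6, 7, 8} must be used), so G = 3.
The 2 variables A and B are confined to {2, 6}, which locks those values in; drop them from C, D, F.
That leaves C = 4. Eliminate 4 elsewhere: E.
E's domain is down to {1}, so E = 1. Eliminate 1 elsewhere: F.
So F = 7.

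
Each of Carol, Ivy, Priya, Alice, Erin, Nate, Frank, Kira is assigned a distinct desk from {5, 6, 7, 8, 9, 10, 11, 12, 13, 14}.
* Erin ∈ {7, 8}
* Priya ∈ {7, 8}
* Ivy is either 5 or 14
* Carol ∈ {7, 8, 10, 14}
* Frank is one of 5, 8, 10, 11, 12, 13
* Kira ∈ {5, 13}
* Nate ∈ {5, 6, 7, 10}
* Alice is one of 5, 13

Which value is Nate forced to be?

6

Priya and Erin between them cover only {7, 8} — a naked pair. Remove those values from Carol, Nate, Frank.
Alice and Kira between them cover only {5, 13} — a naked pair. Remove those values from Ivy, Nate, Frank.
Ivy has just one choice, so Ivy = 14. Strike 14 from Carol.
That leaves Carol = 10. Remove 10 from Nate, Frank.
So Nate = 6.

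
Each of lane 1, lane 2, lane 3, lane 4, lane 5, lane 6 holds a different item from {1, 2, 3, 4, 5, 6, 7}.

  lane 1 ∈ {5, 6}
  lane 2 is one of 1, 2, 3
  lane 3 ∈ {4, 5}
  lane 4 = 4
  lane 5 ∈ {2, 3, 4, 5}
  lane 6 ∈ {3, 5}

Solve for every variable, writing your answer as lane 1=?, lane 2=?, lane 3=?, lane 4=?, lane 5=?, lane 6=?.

lane 4 must be 4 (only option left). Eliminate 4 elsewhere: lane 3, lane 5.
lane 3 has just one choice, so lane 3 = 5. Strike 5 from lane 1, lane 5, lane 6.
That leaves lane 6 = 3. Strike 3 from lane 2, lane 5.
lane 1 has just one choice, so lane 1 = 6.
That leaves lane 5 = 2. Strike 2 from lane 2.
lane 2's domain is down to {1}, so lane 2 = 1.

lane 1=6, lane 2=1, lane 3=5, lane 4=4, lane 5=2, lane 6=3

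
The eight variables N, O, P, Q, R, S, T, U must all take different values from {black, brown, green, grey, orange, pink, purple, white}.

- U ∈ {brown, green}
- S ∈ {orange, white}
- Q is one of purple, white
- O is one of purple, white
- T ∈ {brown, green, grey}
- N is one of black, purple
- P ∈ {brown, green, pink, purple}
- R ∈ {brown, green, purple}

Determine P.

The 8 variables together cover exactly {black, brown, green, grey, orange, pink, purple, white} — 8 values for 8 variables — and black appears only in N's list, so N = black.
The 7 still-open variables draw from only 7 values {brown, green, grey, orange, pink, purple, white}, so each is used; only T can be grey, hence T = grey.
The 6 still-open variables together cover exactly {brown, green, orange, pink, purple, white} — 6 values for 6 variables — and orange appears only in S's list, so S = orange.
Among the 5 still-open variables, pink fits only P (and all 5 values in {brown, green, pink, purple, white} must be used), so P = pink.

pink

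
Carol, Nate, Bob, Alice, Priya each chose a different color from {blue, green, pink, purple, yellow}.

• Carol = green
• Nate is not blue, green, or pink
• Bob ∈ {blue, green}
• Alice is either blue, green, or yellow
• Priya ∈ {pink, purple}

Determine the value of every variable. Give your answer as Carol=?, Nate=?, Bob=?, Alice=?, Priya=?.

Carol=green, Nate=purple, Bob=blue, Alice=yellow, Priya=pink

Carol must be green (only option left). Strike green from Bob, Alice.
Bob's domain is down to {blue}, so Bob = blue. Remove blue from Alice.
Alice must be yellow (only option left). Eliminate yellow elsewhere: Nate.
Nate has just one choice, so Nate = purple. So Priya can't be purple.
Priya's domain is down to {pink}, so Priya = pink.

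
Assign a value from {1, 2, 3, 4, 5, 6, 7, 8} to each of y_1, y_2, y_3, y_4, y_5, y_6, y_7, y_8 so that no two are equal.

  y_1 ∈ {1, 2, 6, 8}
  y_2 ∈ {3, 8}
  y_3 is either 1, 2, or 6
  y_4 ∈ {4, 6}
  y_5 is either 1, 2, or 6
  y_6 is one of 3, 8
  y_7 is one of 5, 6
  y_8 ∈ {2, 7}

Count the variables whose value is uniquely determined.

The 8 variables draw from only 8 values {1, 2, 3, 4, 5, 6, 7, 8}, so each is used; only y_4 can be 4, hence y_4 = 4.
The 7 still-open variables draw from only 7 values {1, 2, 3, 5, 6, 7, 8}, so each is used; only y_7 can be 5, hence y_7 = 5.
The 6 still-open variables together cover exactly {1, 2, 3, 6, 7, 8} — 6 values for 6 variables — and 7 appears only in y_8's list, so y_8 = 7.
y_2 and y_6 between them cover only {3, 8} — a naked pair. Remove those values from y_1.
Determined: y_4=4, y_7=5, y_8=7. The other variables each still have more than one consistent value. That makes 3.

3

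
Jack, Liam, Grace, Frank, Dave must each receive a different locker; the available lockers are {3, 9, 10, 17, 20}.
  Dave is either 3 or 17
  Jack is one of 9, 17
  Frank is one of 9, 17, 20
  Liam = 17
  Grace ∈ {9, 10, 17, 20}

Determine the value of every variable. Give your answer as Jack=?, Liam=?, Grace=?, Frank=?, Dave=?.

Liam has just one choice, so Liam = 17. Eliminate 17 elsewhere: Jack, Grace, Frank, Dave.
That leaves Dave = 3.
Jack's domain is down to {9}, so Jack = 9. Strike 9 from Grace, Frank.
Frank must be 20 (only option left). Remove 20 from Grace.
Grace's domain is down to {10}, so Grace = 10.

Jack=9, Liam=17, Grace=10, Frank=20, Dave=3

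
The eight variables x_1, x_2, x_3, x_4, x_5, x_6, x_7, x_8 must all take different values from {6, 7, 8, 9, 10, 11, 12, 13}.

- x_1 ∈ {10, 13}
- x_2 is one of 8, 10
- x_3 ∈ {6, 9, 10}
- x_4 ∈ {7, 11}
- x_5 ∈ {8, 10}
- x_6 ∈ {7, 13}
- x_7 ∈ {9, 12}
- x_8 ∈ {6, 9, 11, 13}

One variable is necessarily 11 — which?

The 8 variables draw from only 8 values {6, 7, 8, 9, 10, 11, 12, 13}, so each is used; only x_7 can be 12, hence x_7 = 12.
The 2 variables x_2 and x_5 are confined to {8, 10}, which locks those values in; drop them from x_1, x_3.
x_1's domain is down to {13}, so x_1 = 13. Eliminate 13 elsewhere: x_6, x_8.
x_6 must be 7 (only option left). Eliminate 7 elsewhere: x_4.
So 11 goes to x_4.

x_4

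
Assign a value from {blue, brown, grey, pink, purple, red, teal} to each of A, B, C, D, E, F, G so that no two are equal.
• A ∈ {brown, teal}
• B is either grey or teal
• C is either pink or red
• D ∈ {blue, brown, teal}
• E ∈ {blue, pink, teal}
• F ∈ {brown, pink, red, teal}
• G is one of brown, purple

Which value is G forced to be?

The 7 variables draw from only 7 values {blue, brown, grey, pink, purple, red, teal}, so each is used; only B can be grey, hence B = grey.
The 6 still-open variables draw from only 6 values {blue, brown, pink, purple, red, teal}, so each is used; only G can be purple, hence G = purple.

purple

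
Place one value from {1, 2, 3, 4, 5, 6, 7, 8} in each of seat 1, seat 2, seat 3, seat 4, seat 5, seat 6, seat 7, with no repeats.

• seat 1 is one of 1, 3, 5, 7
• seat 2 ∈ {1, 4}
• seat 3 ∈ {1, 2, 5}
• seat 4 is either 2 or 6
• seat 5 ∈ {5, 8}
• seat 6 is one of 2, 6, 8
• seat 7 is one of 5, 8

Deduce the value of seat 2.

4

seat 5 and seat 7 between them cover only {5, 8} — a naked pair. Remove those values from seat 1, seat 3, seat 6.
seat 4 and seat 6 between them cover only {2, 6} — a naked pair. Remove those values from seat 3.
seat 3 must be 1 (only option left). So seat 1, seat 2 can't be 1.
So seat 2 = 4.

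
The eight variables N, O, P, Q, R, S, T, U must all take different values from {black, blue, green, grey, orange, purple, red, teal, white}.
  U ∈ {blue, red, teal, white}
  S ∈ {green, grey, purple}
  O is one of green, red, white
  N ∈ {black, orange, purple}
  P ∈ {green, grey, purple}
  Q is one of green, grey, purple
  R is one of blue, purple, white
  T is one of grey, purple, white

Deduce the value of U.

teal

P, Q, S share exactly the 3 values {green, grey, purple}; by pigeonhole those values go to them, so strike green, grey, purple from N, O, R, T.
T must be white (only option left). Eliminate white elsewhere: O, R, U.
O must be red (only option left). Strike red from U.
R's domain is down to {blue}, so R = blue. So U can't be blue.
So U = teal.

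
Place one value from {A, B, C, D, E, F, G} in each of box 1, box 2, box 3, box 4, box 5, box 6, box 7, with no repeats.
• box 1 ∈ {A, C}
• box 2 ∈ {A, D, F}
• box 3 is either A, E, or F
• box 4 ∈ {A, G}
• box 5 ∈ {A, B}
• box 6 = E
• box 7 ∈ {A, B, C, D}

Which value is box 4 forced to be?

G

box 6's domain is down to {E}, so box 6 = E. Eliminate E elsewhere: box 3.
The 6 still-open variables draw from only 6 values {A, B, C, D, F, G}, so each is used; only box 4 can be G, hence box 4 = G.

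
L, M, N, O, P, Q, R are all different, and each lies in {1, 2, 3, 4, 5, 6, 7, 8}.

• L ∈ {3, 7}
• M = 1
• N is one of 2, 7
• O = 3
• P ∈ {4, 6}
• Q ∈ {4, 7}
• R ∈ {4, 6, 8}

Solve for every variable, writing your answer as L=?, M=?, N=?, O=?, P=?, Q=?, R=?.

M's domain is down to {1}, so M = 1.
That leaves O = 3. Eliminate 3 elsewhere: L.
That leaves L = 7. Eliminate 7 elsewhere: N, Q.
N must be 2 (only option left).
That leaves Q = 4. Remove 4 from P, R.
P has just one choice, so P = 6. Strike 6 from R.
R has just one choice, so R = 8.

L=7, M=1, N=2, O=3, P=6, Q=4, R=8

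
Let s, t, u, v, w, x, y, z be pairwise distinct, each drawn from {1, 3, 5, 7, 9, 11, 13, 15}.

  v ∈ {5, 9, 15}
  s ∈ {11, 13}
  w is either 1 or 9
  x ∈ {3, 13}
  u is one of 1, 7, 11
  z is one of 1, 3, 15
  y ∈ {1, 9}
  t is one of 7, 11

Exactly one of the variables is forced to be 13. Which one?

The 8 variables together cover exactly {1, 3, 5, 7, 9, 11, 13, 15} — 8 values for 8 variables — and 5 appears only in v's list, so v = 5.
Among the 7 still-open variables, 15 fits only z (and all 7 values in {1, 3, 7, 9, 11, 13, 15} must be used), so z = 15.
The 6 still-open variables together cover exactly {1, 3, 7, 9, 11, 13} — 6 values for 6 variables — and 3 appears only in x's list, so x = 3.
The 5 still-open variables together cover exactly {1, 7, 9, 11, 13} — 5 values for 5 variables — and 13 appears only in s's list, so s = 13.

s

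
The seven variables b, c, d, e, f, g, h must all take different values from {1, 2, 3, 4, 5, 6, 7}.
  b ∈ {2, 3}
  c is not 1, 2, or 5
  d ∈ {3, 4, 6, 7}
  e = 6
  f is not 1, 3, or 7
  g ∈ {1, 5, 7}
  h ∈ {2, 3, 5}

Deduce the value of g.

1

e has just one choice, so e = 6. Strike 6 from c, d, f.
The 6 still-open variables together cover exactly {1, 2, 3, 4, 5, 7} — 6 values for 6 variables — and 1 appears only in g's list, so g = 1.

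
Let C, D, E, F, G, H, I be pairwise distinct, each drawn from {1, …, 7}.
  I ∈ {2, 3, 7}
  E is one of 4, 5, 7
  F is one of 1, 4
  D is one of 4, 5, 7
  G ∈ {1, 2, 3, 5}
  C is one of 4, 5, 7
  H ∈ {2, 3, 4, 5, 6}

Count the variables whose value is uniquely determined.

2

The 7 variables together cover exactly {1, 2, 3, 4, 5, 6, 7} — 7 values for 7 variables — and 6 appears only in H's list, so H = 6.
C, D, E share exactly the 3 values {4, 5, 7}; by pigeonhole those values go to them, so strike 4, 5, 7 from F, G, I.
F's domain is down to {1}, so F = 1. Strike 1 from G.
Determined: F=1, H=6. The other variables each still have more than one consistent value. That makes 2.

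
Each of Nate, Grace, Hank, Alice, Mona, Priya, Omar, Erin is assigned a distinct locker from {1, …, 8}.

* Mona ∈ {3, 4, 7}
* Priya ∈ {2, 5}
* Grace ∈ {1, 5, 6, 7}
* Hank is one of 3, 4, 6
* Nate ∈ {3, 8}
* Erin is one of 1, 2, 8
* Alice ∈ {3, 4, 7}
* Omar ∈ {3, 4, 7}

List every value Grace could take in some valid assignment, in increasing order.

Alice, Mona, Omar share exactly the 3 values {3, 4, 7}; by pigeonhole those values go to them, so strike 3, 4, 7 from Nate, Grace, Hank.
Nate must be 8 (only option left). Remove 8 from Erin.
That leaves Hank = 6. Strike 6 from Grace.
No further eliminations apply; Grace can still be any of 1, 5.

1, 5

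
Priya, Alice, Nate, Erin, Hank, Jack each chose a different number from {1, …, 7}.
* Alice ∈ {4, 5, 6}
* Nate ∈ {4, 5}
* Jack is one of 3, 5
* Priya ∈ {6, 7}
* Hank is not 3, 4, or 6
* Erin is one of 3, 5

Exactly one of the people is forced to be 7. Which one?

Priya

The 2 variables Erin and Jack are confined to {3, 5}, which locks those values in; drop them from Alice, Nate, Hank.
Nate has just one choice, so Nate = 4. Strike 4 from Alice.
Alice has just one choice, so Alice = 6. Strike 6 from Priya.
So 7 goes to Priya.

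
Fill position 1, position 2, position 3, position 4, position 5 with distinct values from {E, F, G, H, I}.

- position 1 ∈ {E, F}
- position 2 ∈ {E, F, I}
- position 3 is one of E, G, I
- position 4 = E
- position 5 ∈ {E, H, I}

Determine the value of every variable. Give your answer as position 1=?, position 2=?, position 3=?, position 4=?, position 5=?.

position 1=F, position 2=I, position 3=G, position 4=E, position 5=H

position 4's domain is down to {E}, so position 4 = E. Remove E from position 1, position 2, position 3, position 5.
That leaves position 1 = F. Remove F from position 2.
position 2's domain is down to {I}, so position 2 = I. So position 3, position 5 can't be I.
That leaves position 3 = G.
That leaves position 5 = H.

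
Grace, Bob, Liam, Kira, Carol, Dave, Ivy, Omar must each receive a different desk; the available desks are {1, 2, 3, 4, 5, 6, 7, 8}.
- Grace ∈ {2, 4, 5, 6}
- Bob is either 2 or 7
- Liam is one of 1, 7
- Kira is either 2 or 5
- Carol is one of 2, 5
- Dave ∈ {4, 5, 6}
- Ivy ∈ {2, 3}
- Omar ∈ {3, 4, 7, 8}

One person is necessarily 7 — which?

Bob

The 8 variables together cover exactly {1, 2, 3, 4, 5, 6, 7, 8} — 8 values for 8 variables — and 1 appears only in Liam's list, so Liam = 1.
The 7 still-open variables draw from only 7 values {2, 3, 4, 5, 6, 7, 8}, so each is used; only Omar can be 8, hence Omar = 8.
Among the 6 still-open variables, 3 fits only Ivy (and all 6 values in {2, 3, 4, 5, 6, 7} must be used), so Ivy = 3.
Among the 5 still-open variables, 7 fits only Bob (and all 5 values in {2, 4, 5, 6, 7} must be used), so Bob = 7.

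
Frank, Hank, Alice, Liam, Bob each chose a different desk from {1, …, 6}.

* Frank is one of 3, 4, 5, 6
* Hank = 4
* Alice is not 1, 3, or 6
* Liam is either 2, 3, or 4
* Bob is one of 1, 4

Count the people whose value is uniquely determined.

2

Hank must be 4 (only option left). So Frank, Alice, Liam, Bob can't be 4.
Bob must be 1 (only option left).
Determined: Hank=4, Bob=1. The other people each still have more than one consistent value. That makes 2.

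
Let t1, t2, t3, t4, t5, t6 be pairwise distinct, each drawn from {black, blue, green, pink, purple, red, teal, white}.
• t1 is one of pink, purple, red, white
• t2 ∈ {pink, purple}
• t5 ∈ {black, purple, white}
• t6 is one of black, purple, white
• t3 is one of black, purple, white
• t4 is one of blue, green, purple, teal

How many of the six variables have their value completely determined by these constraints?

The 3 variables t3, t5, t6 are confined to {black, purple, white}, which locks those values in; drop them from t1, t2, t4.
t2 must be pink (only option left). So t1 can't be pink.
That leaves t1 = red.
Determined: t1=red, t2=pink. The other variables each still have more than one consistent value. That makes 2.

2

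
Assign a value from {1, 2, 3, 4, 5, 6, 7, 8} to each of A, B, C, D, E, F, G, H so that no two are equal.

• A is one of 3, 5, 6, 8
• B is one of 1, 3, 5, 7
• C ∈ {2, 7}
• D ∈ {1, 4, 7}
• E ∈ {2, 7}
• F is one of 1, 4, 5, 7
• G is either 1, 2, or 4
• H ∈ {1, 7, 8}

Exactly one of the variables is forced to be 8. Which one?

H

The 8 variables together cover exactly {1, 2, 3, 4, 5, 6, 7, 8} — 8 values for 8 variables — and 6 appears only in A's list, so A = 6.
The 7 still-open variables together cover exactly {1, 2, 3, 4, 5, 7, 8} — 7 values for 7 variables — and 3 appears only in B's list, so B = 3.
Among the 6 still-open variables, 5 fits only F (and all 6 values in {1, 2, 4, 5, 7, 8} must be used), so F = 5.
Among the 5 still-open variables, 8 fits only H (and all 5 values in {1, 2, 4, 7, 8} must be used), so H = 8.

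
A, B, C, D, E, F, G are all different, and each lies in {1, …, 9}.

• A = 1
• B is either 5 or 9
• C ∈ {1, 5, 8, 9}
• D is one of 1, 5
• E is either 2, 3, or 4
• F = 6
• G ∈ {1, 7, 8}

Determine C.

8

A's domain is down to {1}, so A = 1. Strike 1 from C, D, G.
D has just one choice, so D = 5. Strike 5 from B, C.
F has just one choice, so F = 6.
B has just one choice, so B = 9. Remove 9 from C.
So C = 8.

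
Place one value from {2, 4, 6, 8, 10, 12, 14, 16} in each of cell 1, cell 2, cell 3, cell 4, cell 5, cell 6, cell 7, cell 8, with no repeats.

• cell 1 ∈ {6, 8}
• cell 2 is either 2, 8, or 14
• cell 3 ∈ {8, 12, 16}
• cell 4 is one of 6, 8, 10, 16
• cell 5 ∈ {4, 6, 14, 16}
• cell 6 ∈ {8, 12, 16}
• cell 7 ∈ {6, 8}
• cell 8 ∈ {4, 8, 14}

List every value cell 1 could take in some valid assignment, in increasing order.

The 8 variables draw from only 8 values {2, 4, 6, 8, 10, 12, 14, 16}, so each is used; only cell 2 can be 2, hence cell 2 = 2.
Among the 7 still-open variables, 10 fits only cell 4 (and all 7 values in {4, 6, 8, 10, 12, 14, 16} must be used), so cell 4 = 10.
cell 1 and cell 7 share exactly the 2 values {6, 8}; by pigeonhole those values go to them, so strike 6, 8 from cell 3, cell 5, cell 6, cell 8.
The 2 variables cell 3 and cell 6 are confined to {12, 16}, which locks those values in; drop them from cell 5.
No further eliminations apply; cell 1 can still be any of 6, 8.

6, 8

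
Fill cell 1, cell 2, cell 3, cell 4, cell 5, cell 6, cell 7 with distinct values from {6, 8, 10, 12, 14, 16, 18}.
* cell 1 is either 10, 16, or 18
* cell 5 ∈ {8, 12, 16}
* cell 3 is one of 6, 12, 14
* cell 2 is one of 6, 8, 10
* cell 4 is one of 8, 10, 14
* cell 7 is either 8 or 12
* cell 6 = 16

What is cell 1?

18

cell 6's domain is down to {16}, so cell 6 = 16. Strike 16 from cell 1, cell 5.
The 6 still-open variables together cover exactly {6, 8, 10, 12, 14, 18} — 6 values for 6 variables — and 18 appears only in cell 1's list, so cell 1 = 18.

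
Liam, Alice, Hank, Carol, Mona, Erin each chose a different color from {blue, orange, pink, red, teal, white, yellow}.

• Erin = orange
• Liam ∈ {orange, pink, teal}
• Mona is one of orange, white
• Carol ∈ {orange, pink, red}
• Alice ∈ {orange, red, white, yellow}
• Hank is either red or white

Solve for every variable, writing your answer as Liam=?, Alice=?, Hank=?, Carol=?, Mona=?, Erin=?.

Liam=teal, Alice=yellow, Hank=red, Carol=pink, Mona=white, Erin=orange

Erin has just one choice, so Erin = orange. Strike orange from Liam, Alice, Carol, Mona.
Mona has just one choice, so Mona = white. Eliminate white elsewhere: Alice, Hank.
Hank must be red (only option left). So Alice, Carol can't be red.
That leaves Carol = pink. Eliminate pink elsewhere: Liam.
Liam's domain is down to {teal}, so Liam = teal.
Alice has just one choice, so Alice = yellow.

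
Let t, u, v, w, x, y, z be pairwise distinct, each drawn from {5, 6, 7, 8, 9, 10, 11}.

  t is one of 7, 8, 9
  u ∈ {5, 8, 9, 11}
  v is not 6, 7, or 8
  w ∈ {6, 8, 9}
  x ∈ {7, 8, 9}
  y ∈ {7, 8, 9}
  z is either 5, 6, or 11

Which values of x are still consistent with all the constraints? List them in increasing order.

The 7 variables draw from only 7 values {5, 6, 7, 8, 9, 10, 11}, so each is used; only v can be 10, hence v = 10.
The 3 variables t, x, y are confined to {7, 8, 9}, which locks those values in; drop them from u, w.
That leaves w = 6. Eliminate 6 elsewhere: z.
No further eliminations apply; x can still be any of 7, 8, 9.

7, 8, 9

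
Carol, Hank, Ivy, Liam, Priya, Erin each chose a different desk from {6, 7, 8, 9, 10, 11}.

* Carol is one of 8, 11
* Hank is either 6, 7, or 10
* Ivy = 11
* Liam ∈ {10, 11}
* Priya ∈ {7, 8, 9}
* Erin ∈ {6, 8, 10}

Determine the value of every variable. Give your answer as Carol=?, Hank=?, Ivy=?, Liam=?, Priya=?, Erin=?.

Ivy has just one choice, so Ivy = 11. So Carol, Liam can't be 11.
That leaves Liam = 10. So Hank, Erin can't be 10.
Carol must be 8 (only option left). So Priya, Erin can't be 8.
Erin has just one choice, so Erin = 6. Eliminate 6 elsewhere: Hank.
Hank must be 7 (only option left). Remove 7 from Priya.
Priya must be 9 (only option left).

Carol=8, Hank=7, Ivy=11, Liam=10, Priya=9, Erin=6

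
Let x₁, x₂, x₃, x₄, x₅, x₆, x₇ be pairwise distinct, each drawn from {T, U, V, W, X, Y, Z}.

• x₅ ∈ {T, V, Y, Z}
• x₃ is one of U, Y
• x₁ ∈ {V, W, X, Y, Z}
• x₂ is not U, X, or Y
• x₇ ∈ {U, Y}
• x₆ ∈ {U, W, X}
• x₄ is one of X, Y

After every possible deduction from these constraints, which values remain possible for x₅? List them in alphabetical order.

x₃ and x₇ share exactly the 2 values {U, Y}; by pigeonhole those values go to them, so strike U, Y from x₁, x₄, x₅, x₆.
x₄'s domain is down to {X}, so x₄ = X. Eliminate X elsewhere: x₁, x₆.
x₆ has just one choice, so x₆ = W. Eliminate W elsewhere: x₁, x₂.
No further eliminations apply; x₅ can still be any of T, V, Z.

T, V, Z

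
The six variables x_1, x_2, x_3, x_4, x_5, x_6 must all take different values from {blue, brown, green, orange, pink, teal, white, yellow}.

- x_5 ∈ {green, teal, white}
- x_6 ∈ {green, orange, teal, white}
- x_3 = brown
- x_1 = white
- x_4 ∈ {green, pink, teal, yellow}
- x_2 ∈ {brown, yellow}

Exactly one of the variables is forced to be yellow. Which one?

x_1 must be white (only option left). Strike white from x_5, x_6.
x_3 has just one choice, so x_3 = brown. So x_2 can't be brown.
So yellow goes to x_2.

x_2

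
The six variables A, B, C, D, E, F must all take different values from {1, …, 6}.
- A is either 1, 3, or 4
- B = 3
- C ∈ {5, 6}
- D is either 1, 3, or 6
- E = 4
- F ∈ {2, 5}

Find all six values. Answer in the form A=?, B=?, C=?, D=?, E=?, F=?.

A=1, B=3, C=5, D=6, E=4, F=2

B has just one choice, so B = 3. Remove 3 from A, D.
That leaves E = 4. So A can't be 4.
A must be 1 (only option left). Strike 1 from D.
That leaves D = 6. Remove 6 from C.
That leaves C = 5. Strike 5 from F.
That leaves F = 2.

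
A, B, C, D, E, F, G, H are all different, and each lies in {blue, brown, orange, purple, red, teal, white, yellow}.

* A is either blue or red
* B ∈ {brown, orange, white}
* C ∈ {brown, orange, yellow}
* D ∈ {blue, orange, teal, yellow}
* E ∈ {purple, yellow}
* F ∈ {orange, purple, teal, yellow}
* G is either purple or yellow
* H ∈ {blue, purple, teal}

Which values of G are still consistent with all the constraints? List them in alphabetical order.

The 8 variables together cover exactly {blue, brown, orange, purple, red, teal, white, yellow} — 8 values for 8 variables — and red appears only in A's list, so A = red.
Among the 7 still-open variables, white fits only B (and all 7 values in {blue, brown, orange, purple, teal, white, yellow} must be used), so B = white.
Among the 6 still-open variables, brown fits only C (and all 6 values in {blue, brown, orange, purple, teal, yellow} must be used), so C = brown.
E and G between them cover only {purple, yellow} — a naked pair. Remove those values from D, F, H.
No further eliminations apply; G can still be any of purple, yellow.

purple, yellow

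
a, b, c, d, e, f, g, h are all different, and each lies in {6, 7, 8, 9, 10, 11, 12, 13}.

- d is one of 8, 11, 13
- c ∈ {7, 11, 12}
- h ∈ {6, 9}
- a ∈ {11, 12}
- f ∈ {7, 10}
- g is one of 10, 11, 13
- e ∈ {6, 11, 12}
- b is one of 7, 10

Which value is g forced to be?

Among the 8 variables, 8 fits only d (and all 8 values in {6, 7, 8, 9, 10, 11, 12, 13} must be used), so d = 8.
The 7 still-open variables draw from only 7 values {6, 7, 9, 10, 11, 12, 13}, so each is used; only h can be 9, hence h = 9.
Among the 6 still-open variables, 6 fits only e (and all 6 values in {6, 7, 10, 11, 12, 13} must be used), so e = 6.
The 5 still-open variables together cover exactly {7, 10, 11, 12, 13} — 5 values for 5 variables — and 13 appears only in g's list, so g = 13.

13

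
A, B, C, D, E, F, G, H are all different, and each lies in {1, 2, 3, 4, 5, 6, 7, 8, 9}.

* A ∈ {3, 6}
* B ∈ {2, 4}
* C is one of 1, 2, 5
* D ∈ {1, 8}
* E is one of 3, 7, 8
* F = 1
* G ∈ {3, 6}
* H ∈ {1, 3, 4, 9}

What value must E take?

7

F has just one choice, so F = 1. Remove 1 from C, D, H.
That leaves D = 8. Strike 8 from E.
A and G share exactly the 2 values {3, 6}; by pigeonhole those values go to them, so strike 3, 6 from E, H.
So E = 7.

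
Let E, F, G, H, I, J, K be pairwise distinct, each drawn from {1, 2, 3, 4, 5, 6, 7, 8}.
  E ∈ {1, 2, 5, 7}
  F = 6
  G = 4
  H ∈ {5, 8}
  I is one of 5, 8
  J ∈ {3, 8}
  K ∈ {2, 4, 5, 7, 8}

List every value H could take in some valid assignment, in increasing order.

F must be 6 (only option left).
G has just one choice, so G = 4. So K can't be 4.
H and I between them cover only {5, 8} — a naked pair. Remove those values from E, J, K.
J must be 3 (only option left).
No further eliminations apply; H can still be any of 5, 8.

5, 8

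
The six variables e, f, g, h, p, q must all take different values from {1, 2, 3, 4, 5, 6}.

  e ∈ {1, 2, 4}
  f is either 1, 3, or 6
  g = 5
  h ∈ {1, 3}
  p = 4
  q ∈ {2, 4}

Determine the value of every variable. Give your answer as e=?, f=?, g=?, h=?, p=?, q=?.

g has just one choice, so g = 5.
p must be 4 (only option left). Strike 4 from e, q.
That leaves q = 2. So e can't be 2.
e has just one choice, so e = 1. Remove 1 from f, h.
h must be 3 (only option left). Remove 3 from f.
f has just one choice, so f = 6.

e=1, f=6, g=5, h=3, p=4, q=2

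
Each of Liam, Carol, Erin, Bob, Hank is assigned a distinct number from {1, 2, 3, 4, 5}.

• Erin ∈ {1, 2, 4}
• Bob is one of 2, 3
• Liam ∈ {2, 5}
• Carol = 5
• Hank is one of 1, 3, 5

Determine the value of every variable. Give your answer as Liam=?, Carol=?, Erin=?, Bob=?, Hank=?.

Carol has just one choice, so Carol = 5. So Liam, Hank can't be 5.
Liam's domain is down to {2}, so Liam = 2. Remove 2 from Erin, Bob.
Bob has just one choice, so Bob = 3. Strike 3 from Hank.
Hank's domain is down to {1}, so Hank = 1. Remove 1 from Erin.
Erin's domain is down to {4}, so Erin = 4.

Liam=2, Carol=5, Erin=4, Bob=3, Hank=1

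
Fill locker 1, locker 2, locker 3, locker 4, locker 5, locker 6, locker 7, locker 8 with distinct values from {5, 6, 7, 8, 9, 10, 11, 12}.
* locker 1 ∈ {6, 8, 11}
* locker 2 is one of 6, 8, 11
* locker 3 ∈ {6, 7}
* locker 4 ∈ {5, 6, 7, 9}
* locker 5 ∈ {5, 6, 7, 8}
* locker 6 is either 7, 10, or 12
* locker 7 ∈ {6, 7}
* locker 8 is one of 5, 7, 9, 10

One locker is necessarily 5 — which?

locker 5

The 8 variables together cover exactly {5, 6, 7, 8, 9, 10, 11, 12} — 8 values for 8 variables — and 12 appears only in locker 6's list, so locker 6 = 12.
Among the 7 still-open variables, 10 fits only locker 8 (and all 7 values in {5, 6, 7, 8, 9, 10, 11} must be used), so locker 8 = 10.
The 6 still-open variables draw from only 6 values {5, 6, 7, 8, 9, 11}, so each is used; only locker 4 can be 9, hence locker 4 = 9.
The 5 still-open variables together cover exactly {5, 6, 7, 8, 11} — 5 values for 5 variables — and 5 appears only in locker 5's list, so locker 5 = 5.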